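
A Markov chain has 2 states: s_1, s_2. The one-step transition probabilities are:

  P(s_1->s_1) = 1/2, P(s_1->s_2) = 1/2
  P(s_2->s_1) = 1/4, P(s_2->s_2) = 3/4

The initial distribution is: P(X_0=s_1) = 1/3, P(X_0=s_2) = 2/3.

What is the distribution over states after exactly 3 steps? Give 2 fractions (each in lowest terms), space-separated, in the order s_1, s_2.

Answer: 1/3 2/3

Derivation:
Propagating the distribution step by step (d_{t+1} = d_t * P):
d_0 = (s_1=1/3, s_2=2/3)
  d_1[s_1] = 1/3*1/2 + 2/3*1/4 = 1/3
  d_1[s_2] = 1/3*1/2 + 2/3*3/4 = 2/3
d_1 = (s_1=1/3, s_2=2/3)
  d_2[s_1] = 1/3*1/2 + 2/3*1/4 = 1/3
  d_2[s_2] = 1/3*1/2 + 2/3*3/4 = 2/3
d_2 = (s_1=1/3, s_2=2/3)
  d_3[s_1] = 1/3*1/2 + 2/3*1/4 = 1/3
  d_3[s_2] = 1/3*1/2 + 2/3*3/4 = 2/3
d_3 = (s_1=1/3, s_2=2/3)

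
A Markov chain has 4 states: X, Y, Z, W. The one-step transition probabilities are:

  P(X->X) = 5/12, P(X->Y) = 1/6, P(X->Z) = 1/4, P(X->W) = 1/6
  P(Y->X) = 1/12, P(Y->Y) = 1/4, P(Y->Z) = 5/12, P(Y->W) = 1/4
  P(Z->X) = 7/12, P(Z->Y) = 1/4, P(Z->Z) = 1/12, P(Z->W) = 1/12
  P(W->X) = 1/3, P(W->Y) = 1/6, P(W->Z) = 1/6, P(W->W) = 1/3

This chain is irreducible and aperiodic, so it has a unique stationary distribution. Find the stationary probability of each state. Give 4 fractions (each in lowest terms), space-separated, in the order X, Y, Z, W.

The stationary distribution satisfies pi = pi * P, i.e.:
  pi_X = 5/12*pi_X + 1/12*pi_Y + 7/12*pi_Z + 1/3*pi_W
  pi_Y = 1/6*pi_X + 1/4*pi_Y + 1/4*pi_Z + 1/6*pi_W
  pi_Z = 1/4*pi_X + 5/12*pi_Y + 1/12*pi_Z + 1/6*pi_W
  pi_W = 1/6*pi_X + 1/4*pi_Y + 1/12*pi_Z + 1/3*pi_W
with normalization: pi_X + pi_Y + pi_Z + pi_W = 1.

Using the first 3 balance equations plus normalization, the linear system A*pi = b is:
  [-7/12, 1/12, 7/12, 1/3] . pi = 0
  [1/6, -3/4, 1/4, 1/6] . pi = 0
  [1/4, 5/12, -11/12, 1/6] . pi = 0
  [1, 1, 1, 1] . pi = 1

Solving yields:
  pi_X = 56/151
  pi_Y = 153/755
  pi_Z = 173/755
  pi_W = 149/755

Verification (pi * P):
  56/151*5/12 + 153/755*1/12 + 173/755*7/12 + 149/755*1/3 = 56/151 = pi_X  (ok)
  56/151*1/6 + 153/755*1/4 + 173/755*1/4 + 149/755*1/6 = 153/755 = pi_Y  (ok)
  56/151*1/4 + 153/755*5/12 + 173/755*1/12 + 149/755*1/6 = 173/755 = pi_Z  (ok)
  56/151*1/6 + 153/755*1/4 + 173/755*1/12 + 149/755*1/3 = 149/755 = pi_W  (ok)

Answer: 56/151 153/755 173/755 149/755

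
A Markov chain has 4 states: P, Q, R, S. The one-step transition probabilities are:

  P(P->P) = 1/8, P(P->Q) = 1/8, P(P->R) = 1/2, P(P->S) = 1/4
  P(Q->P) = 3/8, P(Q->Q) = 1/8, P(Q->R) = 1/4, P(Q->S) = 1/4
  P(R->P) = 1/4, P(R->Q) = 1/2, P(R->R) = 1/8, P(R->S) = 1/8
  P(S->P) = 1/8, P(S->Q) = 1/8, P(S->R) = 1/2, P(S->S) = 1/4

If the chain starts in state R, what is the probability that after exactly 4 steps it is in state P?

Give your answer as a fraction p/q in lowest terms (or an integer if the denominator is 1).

Computing P^4 by repeated multiplication:
P^1 =
  P: [1/8, 1/8, 1/2, 1/4]
  Q: [3/8, 1/8, 1/4, 1/4]
  R: [1/4, 1/2, 1/8, 1/8]
  S: [1/8, 1/8, 1/2, 1/4]
P^2 =
  P: [7/32, 5/16, 9/32, 3/16]
  Q: [3/16, 7/32, 3/8, 7/32]
  R: [17/64, 11/64, 21/64, 15/64]
  S: [7/32, 5/16, 9/32, 3/16]
P^3 =
  P: [61/256, 59/256, 81/256, 55/256]
  Q: [29/128, 17/64, 39/128, 13/64]
  R: [107/512, 127/512, 171/512, 107/512]
  S: [61/256, 59/256, 81/256, 55/256]
P^4 =
  P: [455/2048, 499/2048, 663/2048, 431/2048]
  Q: [235/1024, 245/1024, 327/1024, 217/1024]
  R: [937/4096, 1025/4096, 1281/4096, 853/4096]
  S: [455/2048, 499/2048, 663/2048, 431/2048]

(P^4)[R -> P] = 937/4096

Answer: 937/4096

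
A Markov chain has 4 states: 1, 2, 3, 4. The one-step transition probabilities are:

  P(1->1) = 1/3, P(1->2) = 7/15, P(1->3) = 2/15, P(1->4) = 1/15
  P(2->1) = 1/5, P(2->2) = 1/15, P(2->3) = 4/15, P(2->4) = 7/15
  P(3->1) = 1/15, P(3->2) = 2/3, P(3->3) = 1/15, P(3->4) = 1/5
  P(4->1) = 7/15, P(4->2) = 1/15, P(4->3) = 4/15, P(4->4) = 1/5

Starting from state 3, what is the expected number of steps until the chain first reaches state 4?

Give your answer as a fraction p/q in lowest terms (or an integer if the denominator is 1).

Let h_i = expected steps to first reach 4 from state i.
Boundary: h_4 = 0.
First-step equations for the other states:
  h_1 = 1 + 1/3*h_1 + 7/15*h_2 + 2/15*h_3 + 1/15*h_4
  h_2 = 1 + 1/5*h_1 + 1/15*h_2 + 4/15*h_3 + 7/15*h_4
  h_3 = 1 + 1/15*h_1 + 2/3*h_2 + 1/15*h_3 + 1/5*h_4

Substituting h_4 = 0 and rearranging gives the linear system (I - Q) h = 1:
  [2/3, -7/15, -2/15] . (h_1, h_2, h_3) = 1
  [-1/5, 14/15, -4/15] . (h_1, h_2, h_3) = 1
  [-1/15, -2/3, 14/15] . (h_1, h_2, h_3) = 1

Solving yields:
  h_1 = 99/23
  h_2 = 3
  h_3 = 81/23

Starting state is 3, so the expected hitting time is h_3 = 81/23.

Answer: 81/23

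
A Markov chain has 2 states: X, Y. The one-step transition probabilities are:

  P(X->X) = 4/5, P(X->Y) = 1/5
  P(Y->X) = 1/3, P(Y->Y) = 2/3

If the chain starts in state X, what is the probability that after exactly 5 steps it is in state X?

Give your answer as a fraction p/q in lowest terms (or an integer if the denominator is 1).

Answer: 160304/253125

Derivation:
Computing P^5 by repeated multiplication:
P^1 =
  X: [4/5, 1/5]
  Y: [1/3, 2/3]
P^2 =
  X: [53/75, 22/75]
  Y: [22/45, 23/45]
P^3 =
  X: [746/1125, 379/1125]
  Y: [379/675, 296/675]
P^4 =
  X: [10847/16875, 6028/16875]
  Y: [6028/10125, 4097/10125]
P^5 =
  X: [160304/253125, 92821/253125]
  Y: [92821/151875, 59054/151875]

(P^5)[X -> X] = 160304/253125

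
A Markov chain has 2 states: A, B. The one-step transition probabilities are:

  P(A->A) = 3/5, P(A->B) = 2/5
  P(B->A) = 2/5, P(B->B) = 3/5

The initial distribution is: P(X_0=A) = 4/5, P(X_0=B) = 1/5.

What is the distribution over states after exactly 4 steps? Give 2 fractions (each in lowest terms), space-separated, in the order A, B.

Answer: 1564/3125 1561/3125

Derivation:
Propagating the distribution step by step (d_{t+1} = d_t * P):
d_0 = (A=4/5, B=1/5)
  d_1[A] = 4/5*3/5 + 1/5*2/5 = 14/25
  d_1[B] = 4/5*2/5 + 1/5*3/5 = 11/25
d_1 = (A=14/25, B=11/25)
  d_2[A] = 14/25*3/5 + 11/25*2/5 = 64/125
  d_2[B] = 14/25*2/5 + 11/25*3/5 = 61/125
d_2 = (A=64/125, B=61/125)
  d_3[A] = 64/125*3/5 + 61/125*2/5 = 314/625
  d_3[B] = 64/125*2/5 + 61/125*3/5 = 311/625
d_3 = (A=314/625, B=311/625)
  d_4[A] = 314/625*3/5 + 311/625*2/5 = 1564/3125
  d_4[B] = 314/625*2/5 + 311/625*3/5 = 1561/3125
d_4 = (A=1564/3125, B=1561/3125)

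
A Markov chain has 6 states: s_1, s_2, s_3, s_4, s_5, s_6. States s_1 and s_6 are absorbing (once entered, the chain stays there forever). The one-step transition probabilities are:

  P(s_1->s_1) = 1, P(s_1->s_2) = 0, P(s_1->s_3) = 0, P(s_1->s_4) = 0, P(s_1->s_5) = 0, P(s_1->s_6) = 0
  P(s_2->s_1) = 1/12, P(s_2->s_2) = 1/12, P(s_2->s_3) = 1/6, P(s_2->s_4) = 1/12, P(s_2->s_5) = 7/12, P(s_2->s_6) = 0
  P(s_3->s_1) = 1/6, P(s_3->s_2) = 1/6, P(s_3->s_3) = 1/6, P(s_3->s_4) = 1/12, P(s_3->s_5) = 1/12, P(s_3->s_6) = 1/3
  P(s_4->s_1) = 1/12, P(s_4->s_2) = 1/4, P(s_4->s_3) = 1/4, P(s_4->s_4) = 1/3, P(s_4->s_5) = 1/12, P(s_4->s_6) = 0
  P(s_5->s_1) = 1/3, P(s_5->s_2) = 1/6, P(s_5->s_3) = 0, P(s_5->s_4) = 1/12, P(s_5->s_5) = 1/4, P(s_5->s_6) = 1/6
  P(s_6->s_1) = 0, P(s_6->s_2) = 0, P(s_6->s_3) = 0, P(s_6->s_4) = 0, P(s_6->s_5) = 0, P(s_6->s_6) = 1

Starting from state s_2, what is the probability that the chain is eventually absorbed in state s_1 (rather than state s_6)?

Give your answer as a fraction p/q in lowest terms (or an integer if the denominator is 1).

Answer: 176/271

Derivation:
Let a_i = P(absorbed in s_1 | start in state i).
Boundary conditions: a_s_1 = 1, a_s_6 = 0.
For each transient state i, a_i = sum_j P(i->j) * a_j:
  a_s_2 = 1/12*a_s_1 + 1/12*a_s_2 + 1/6*a_s_3 + 1/12*a_s_4 + 7/12*a_s_5 + 0*a_s_6
  a_s_3 = 1/6*a_s_1 + 1/6*a_s_2 + 1/6*a_s_3 + 1/12*a_s_4 + 1/12*a_s_5 + 1/3*a_s_6
  a_s_4 = 1/12*a_s_1 + 1/4*a_s_2 + 1/4*a_s_3 + 1/3*a_s_4 + 1/12*a_s_5 + 0*a_s_6
  a_s_5 = 1/3*a_s_1 + 1/6*a_s_2 + 0*a_s_3 + 1/12*a_s_4 + 1/4*a_s_5 + 1/6*a_s_6

Substituting a_s_1 = 1 and a_s_6 = 0, rearrange to (I - Q) a = r where r[i] = P(i -> s_1):
  [11/12, -1/6, -1/12, -7/12] . (a_s_2, a_s_3, a_s_4, a_s_5) = 1/12
  [-1/6, 5/6, -1/12, -1/12] . (a_s_2, a_s_3, a_s_4, a_s_5) = 1/6
  [-1/4, -1/4, 2/3, -1/12] . (a_s_2, a_s_3, a_s_4, a_s_5) = 1/12
  [-1/6, 0, -1/12, 3/4] . (a_s_2, a_s_3, a_s_4, a_s_5) = 1/3

Solving yields:
  a_s_2 = 176/271
  a_s_3 = 1241/2710
  a_s_4 = 1687/2710
  a_s_5 = 1783/2710

Starting state is s_2, so the absorption probability is a_s_2 = 176/271.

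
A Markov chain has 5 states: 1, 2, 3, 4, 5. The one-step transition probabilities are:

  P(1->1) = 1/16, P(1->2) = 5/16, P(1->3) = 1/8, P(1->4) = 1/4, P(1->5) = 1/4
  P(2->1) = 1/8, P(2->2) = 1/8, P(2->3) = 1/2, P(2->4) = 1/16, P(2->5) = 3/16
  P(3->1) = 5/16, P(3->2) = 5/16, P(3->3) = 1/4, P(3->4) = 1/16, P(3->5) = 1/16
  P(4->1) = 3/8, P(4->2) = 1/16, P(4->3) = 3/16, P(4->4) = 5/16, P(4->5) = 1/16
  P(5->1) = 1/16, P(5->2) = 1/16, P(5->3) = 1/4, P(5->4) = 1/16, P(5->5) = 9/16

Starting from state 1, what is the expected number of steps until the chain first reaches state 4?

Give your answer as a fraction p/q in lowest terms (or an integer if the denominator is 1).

Answer: 91/10

Derivation:
Let h_i = expected steps to first reach 4 from state i.
Boundary: h_4 = 0.
First-step equations for the other states:
  h_1 = 1 + 1/16*h_1 + 5/16*h_2 + 1/8*h_3 + 1/4*h_4 + 1/4*h_5
  h_2 = 1 + 1/8*h_1 + 1/8*h_2 + 1/2*h_3 + 1/16*h_4 + 3/16*h_5
  h_3 = 1 + 5/16*h_1 + 5/16*h_2 + 1/4*h_3 + 1/16*h_4 + 1/16*h_5
  h_5 = 1 + 1/16*h_1 + 1/16*h_2 + 1/4*h_3 + 1/16*h_4 + 9/16*h_5

Substituting h_4 = 0 and rearranging gives the linear system (I - Q) h = 1:
  [15/16, -5/16, -1/8, -1/4] . (h_1, h_2, h_3, h_5) = 1
  [-1/8, 7/8, -1/2, -3/16] . (h_1, h_2, h_3, h_5) = 1
  [-5/16, -5/16, 3/4, -1/16] . (h_1, h_2, h_3, h_5) = 1
  [-1/16, -1/16, -1/4, 7/16] . (h_1, h_2, h_3, h_5) = 1

Solving yields:
  h_1 = 91/10
  h_2 = 109/10
  h_3 = 53/5
  h_5 = 56/5

Starting state is 1, so the expected hitting time is h_1 = 91/10.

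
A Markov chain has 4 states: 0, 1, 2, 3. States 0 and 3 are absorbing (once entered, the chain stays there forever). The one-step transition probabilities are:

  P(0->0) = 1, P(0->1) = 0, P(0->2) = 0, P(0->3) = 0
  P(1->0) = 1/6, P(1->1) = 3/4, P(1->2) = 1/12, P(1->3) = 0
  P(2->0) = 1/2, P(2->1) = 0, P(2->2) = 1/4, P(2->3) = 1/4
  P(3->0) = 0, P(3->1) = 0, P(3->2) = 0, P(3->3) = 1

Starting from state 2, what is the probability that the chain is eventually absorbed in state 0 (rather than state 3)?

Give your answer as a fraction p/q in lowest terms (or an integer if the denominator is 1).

Answer: 2/3

Derivation:
Let a_i = P(absorbed in 0 | start in state i).
Boundary conditions: a_0 = 1, a_3 = 0.
For each transient state i, a_i = sum_j P(i->j) * a_j:
  a_1 = 1/6*a_0 + 3/4*a_1 + 1/12*a_2 + 0*a_3
  a_2 = 1/2*a_0 + 0*a_1 + 1/4*a_2 + 1/4*a_3

Substituting a_0 = 1 and a_3 = 0, rearrange to (I - Q) a = r where r[i] = P(i -> 0):
  [1/4, -1/12] . (a_1, a_2) = 1/6
  [0, 3/4] . (a_1, a_2) = 1/2

Solving yields:
  a_1 = 8/9
  a_2 = 2/3

Starting state is 2, so the absorption probability is a_2 = 2/3.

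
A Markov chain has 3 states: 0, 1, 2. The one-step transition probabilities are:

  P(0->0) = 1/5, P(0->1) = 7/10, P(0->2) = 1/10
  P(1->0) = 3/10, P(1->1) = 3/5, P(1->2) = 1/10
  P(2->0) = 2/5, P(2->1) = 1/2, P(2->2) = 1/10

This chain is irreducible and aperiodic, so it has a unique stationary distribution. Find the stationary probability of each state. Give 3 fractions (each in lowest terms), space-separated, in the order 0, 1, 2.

Answer: 31/110 34/55 1/10

Derivation:
The stationary distribution satisfies pi = pi * P, i.e.:
  pi_0 = 1/5*pi_0 + 3/10*pi_1 + 2/5*pi_2
  pi_1 = 7/10*pi_0 + 3/5*pi_1 + 1/2*pi_2
  pi_2 = 1/10*pi_0 + 1/10*pi_1 + 1/10*pi_2
with normalization: pi_0 + pi_1 + pi_2 = 1.

Using the first 2 balance equations plus normalization, the linear system A*pi = b is:
  [-4/5, 3/10, 2/5] . pi = 0
  [7/10, -2/5, 1/2] . pi = 0
  [1, 1, 1] . pi = 1

Solving yields:
  pi_0 = 31/110
  pi_1 = 34/55
  pi_2 = 1/10

Verification (pi * P):
  31/110*1/5 + 34/55*3/10 + 1/10*2/5 = 31/110 = pi_0  (ok)
  31/110*7/10 + 34/55*3/5 + 1/10*1/2 = 34/55 = pi_1  (ok)
  31/110*1/10 + 34/55*1/10 + 1/10*1/10 = 1/10 = pi_2  (ok)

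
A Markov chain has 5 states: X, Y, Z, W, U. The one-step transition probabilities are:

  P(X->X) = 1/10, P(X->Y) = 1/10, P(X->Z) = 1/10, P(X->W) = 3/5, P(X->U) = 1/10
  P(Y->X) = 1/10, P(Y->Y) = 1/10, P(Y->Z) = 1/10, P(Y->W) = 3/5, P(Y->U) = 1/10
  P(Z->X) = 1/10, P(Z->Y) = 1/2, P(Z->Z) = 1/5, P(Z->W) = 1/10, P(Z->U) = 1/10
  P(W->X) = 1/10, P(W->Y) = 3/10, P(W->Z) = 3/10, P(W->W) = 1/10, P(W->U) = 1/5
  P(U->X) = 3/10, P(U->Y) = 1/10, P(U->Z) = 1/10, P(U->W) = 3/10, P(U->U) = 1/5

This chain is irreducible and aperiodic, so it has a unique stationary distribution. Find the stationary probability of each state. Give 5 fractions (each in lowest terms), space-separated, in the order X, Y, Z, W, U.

Answer: 43/333 26/111 20/111 23/74 97/666

Derivation:
The stationary distribution satisfies pi = pi * P, i.e.:
  pi_X = 1/10*pi_X + 1/10*pi_Y + 1/10*pi_Z + 1/10*pi_W + 3/10*pi_U
  pi_Y = 1/10*pi_X + 1/10*pi_Y + 1/2*pi_Z + 3/10*pi_W + 1/10*pi_U
  pi_Z = 1/10*pi_X + 1/10*pi_Y + 1/5*pi_Z + 3/10*pi_W + 1/10*pi_U
  pi_W = 3/5*pi_X + 3/5*pi_Y + 1/10*pi_Z + 1/10*pi_W + 3/10*pi_U
  pi_U = 1/10*pi_X + 1/10*pi_Y + 1/10*pi_Z + 1/5*pi_W + 1/5*pi_U
with normalization: pi_X + pi_Y + pi_Z + pi_W + pi_U = 1.

Using the first 4 balance equations plus normalization, the linear system A*pi = b is:
  [-9/10, 1/10, 1/10, 1/10, 3/10] . pi = 0
  [1/10, -9/10, 1/2, 3/10, 1/10] . pi = 0
  [1/10, 1/10, -4/5, 3/10, 1/10] . pi = 0
  [3/5, 3/5, 1/10, -9/10, 3/10] . pi = 0
  [1, 1, 1, 1, 1] . pi = 1

Solving yields:
  pi_X = 43/333
  pi_Y = 26/111
  pi_Z = 20/111
  pi_W = 23/74
  pi_U = 97/666

Verification (pi * P):
  43/333*1/10 + 26/111*1/10 + 20/111*1/10 + 23/74*1/10 + 97/666*3/10 = 43/333 = pi_X  (ok)
  43/333*1/10 + 26/111*1/10 + 20/111*1/2 + 23/74*3/10 + 97/666*1/10 = 26/111 = pi_Y  (ok)
  43/333*1/10 + 26/111*1/10 + 20/111*1/5 + 23/74*3/10 + 97/666*1/10 = 20/111 = pi_Z  (ok)
  43/333*3/5 + 26/111*3/5 + 20/111*1/10 + 23/74*1/10 + 97/666*3/10 = 23/74 = pi_W  (ok)
  43/333*1/10 + 26/111*1/10 + 20/111*1/10 + 23/74*1/5 + 97/666*1/5 = 97/666 = pi_U  (ok)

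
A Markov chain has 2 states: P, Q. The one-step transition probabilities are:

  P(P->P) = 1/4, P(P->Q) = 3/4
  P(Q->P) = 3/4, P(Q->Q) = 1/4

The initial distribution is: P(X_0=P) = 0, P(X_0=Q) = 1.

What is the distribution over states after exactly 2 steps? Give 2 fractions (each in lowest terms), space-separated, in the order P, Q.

Propagating the distribution step by step (d_{t+1} = d_t * P):
d_0 = (P=0, Q=1)
  d_1[P] = 0*1/4 + 1*3/4 = 3/4
  d_1[Q] = 0*3/4 + 1*1/4 = 1/4
d_1 = (P=3/4, Q=1/4)
  d_2[P] = 3/4*1/4 + 1/4*3/4 = 3/8
  d_2[Q] = 3/4*3/4 + 1/4*1/4 = 5/8
d_2 = (P=3/8, Q=5/8)

Answer: 3/8 5/8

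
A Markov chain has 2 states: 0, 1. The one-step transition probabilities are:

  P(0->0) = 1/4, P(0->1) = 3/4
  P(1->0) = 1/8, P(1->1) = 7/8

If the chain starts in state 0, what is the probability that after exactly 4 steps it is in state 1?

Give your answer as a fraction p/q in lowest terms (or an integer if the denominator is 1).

Computing P^4 by repeated multiplication:
P^1 =
  0: [1/4, 3/4]
  1: [1/8, 7/8]
P^2 =
  0: [5/32, 27/32]
  1: [9/64, 55/64]
P^3 =
  0: [37/256, 219/256]
  1: [73/512, 439/512]
P^4 =
  0: [293/2048, 1755/2048]
  1: [585/4096, 3511/4096]

(P^4)[0 -> 1] = 1755/2048

Answer: 1755/2048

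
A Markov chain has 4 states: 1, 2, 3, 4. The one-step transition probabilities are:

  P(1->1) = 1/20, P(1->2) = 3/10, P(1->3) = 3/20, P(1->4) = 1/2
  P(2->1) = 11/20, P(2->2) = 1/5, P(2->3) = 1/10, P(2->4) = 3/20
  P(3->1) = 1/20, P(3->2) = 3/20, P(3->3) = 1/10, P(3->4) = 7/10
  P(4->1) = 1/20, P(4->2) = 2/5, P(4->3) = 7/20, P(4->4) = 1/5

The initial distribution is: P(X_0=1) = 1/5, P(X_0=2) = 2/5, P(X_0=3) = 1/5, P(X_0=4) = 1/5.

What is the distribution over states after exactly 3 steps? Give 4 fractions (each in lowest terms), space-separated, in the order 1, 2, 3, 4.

Propagating the distribution step by step (d_{t+1} = d_t * P):
d_0 = (1=1/5, 2=2/5, 3=1/5, 4=1/5)
  d_1[1] = 1/5*1/20 + 2/5*11/20 + 1/5*1/20 + 1/5*1/20 = 1/4
  d_1[2] = 1/5*3/10 + 2/5*1/5 + 1/5*3/20 + 1/5*2/5 = 1/4
  d_1[3] = 1/5*3/20 + 2/5*1/10 + 1/5*1/10 + 1/5*7/20 = 4/25
  d_1[4] = 1/5*1/2 + 2/5*3/20 + 1/5*7/10 + 1/5*1/5 = 17/50
d_1 = (1=1/4, 2=1/4, 3=4/25, 4=17/50)
  d_2[1] = 1/4*1/20 + 1/4*11/20 + 4/25*1/20 + 17/50*1/20 = 7/40
  d_2[2] = 1/4*3/10 + 1/4*1/5 + 4/25*3/20 + 17/50*2/5 = 57/200
  d_2[3] = 1/4*3/20 + 1/4*1/10 + 4/25*1/10 + 17/50*7/20 = 79/400
  d_2[4] = 1/4*1/2 + 1/4*3/20 + 4/25*7/10 + 17/50*1/5 = 137/400
d_2 = (1=7/40, 2=57/200, 3=79/400, 4=137/400)
  d_3[1] = 7/40*1/20 + 57/200*11/20 + 79/400*1/20 + 137/400*1/20 = 77/400
  d_3[2] = 7/40*3/10 + 57/200*1/5 + 79/400*3/20 + 137/400*2/5 = 2209/8000
  d_3[3] = 7/40*3/20 + 57/200*1/10 + 79/400*1/10 + 137/400*7/20 = 311/1600
  d_3[4] = 7/40*1/2 + 57/200*3/20 + 79/400*7/10 + 137/400*1/5 = 337/1000
d_3 = (1=77/400, 2=2209/8000, 3=311/1600, 4=337/1000)

Answer: 77/400 2209/8000 311/1600 337/1000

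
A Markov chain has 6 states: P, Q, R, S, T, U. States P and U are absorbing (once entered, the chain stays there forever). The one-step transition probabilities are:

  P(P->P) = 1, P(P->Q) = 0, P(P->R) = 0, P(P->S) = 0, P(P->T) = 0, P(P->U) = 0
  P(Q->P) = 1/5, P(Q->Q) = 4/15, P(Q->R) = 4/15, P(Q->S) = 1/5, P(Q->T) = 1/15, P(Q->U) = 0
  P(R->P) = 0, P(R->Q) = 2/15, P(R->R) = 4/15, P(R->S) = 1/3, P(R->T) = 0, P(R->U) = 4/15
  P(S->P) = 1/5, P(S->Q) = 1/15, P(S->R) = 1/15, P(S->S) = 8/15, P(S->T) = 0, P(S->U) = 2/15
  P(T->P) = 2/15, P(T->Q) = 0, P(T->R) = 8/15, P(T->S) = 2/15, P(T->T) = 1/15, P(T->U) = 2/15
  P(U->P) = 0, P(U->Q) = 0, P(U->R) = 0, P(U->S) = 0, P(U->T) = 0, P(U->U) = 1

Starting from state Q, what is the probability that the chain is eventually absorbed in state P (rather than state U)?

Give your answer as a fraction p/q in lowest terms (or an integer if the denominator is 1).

Let a_i = P(absorbed in P | start in state i).
Boundary conditions: a_P = 1, a_U = 0.
For each transient state i, a_i = sum_j P(i->j) * a_j:
  a_Q = 1/5*a_P + 4/15*a_Q + 4/15*a_R + 1/5*a_S + 1/15*a_T + 0*a_U
  a_R = 0*a_P + 2/15*a_Q + 4/15*a_R + 1/3*a_S + 0*a_T + 4/15*a_U
  a_S = 1/5*a_P + 1/15*a_Q + 1/15*a_R + 8/15*a_S + 0*a_T + 2/15*a_U
  a_T = 2/15*a_P + 0*a_Q + 8/15*a_R + 2/15*a_S + 1/15*a_T + 2/15*a_U

Substituting a_P = 1 and a_U = 0, rearrange to (I - Q) a = r where r[i] = P(i -> P):
  [11/15, -4/15, -1/5, -1/15] . (a_Q, a_R, a_S, a_T) = 1/5
  [-2/15, 11/15, -1/3, 0] . (a_Q, a_R, a_S, a_T) = 0
  [-1/15, -1/15, 7/15, 0] . (a_Q, a_R, a_S, a_T) = 1/5
  [0, -8/15, -2/15, 14/15] . (a_Q, a_R, a_S, a_T) = 2/15

Solving yields:
  a_Q = 3/5
  a_R = 11/30
  a_S = 17/30
  a_T = 13/30

Starting state is Q, so the absorption probability is a_Q = 3/5.

Answer: 3/5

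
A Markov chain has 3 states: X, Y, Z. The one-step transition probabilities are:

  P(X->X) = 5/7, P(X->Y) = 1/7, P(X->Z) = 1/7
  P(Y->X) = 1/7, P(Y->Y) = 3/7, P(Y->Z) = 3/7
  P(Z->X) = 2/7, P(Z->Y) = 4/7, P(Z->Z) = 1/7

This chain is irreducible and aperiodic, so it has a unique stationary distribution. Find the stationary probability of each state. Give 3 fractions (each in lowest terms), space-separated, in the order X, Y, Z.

Answer: 12/29 10/29 7/29

Derivation:
The stationary distribution satisfies pi = pi * P, i.e.:
  pi_X = 5/7*pi_X + 1/7*pi_Y + 2/7*pi_Z
  pi_Y = 1/7*pi_X + 3/7*pi_Y + 4/7*pi_Z
  pi_Z = 1/7*pi_X + 3/7*pi_Y + 1/7*pi_Z
with normalization: pi_X + pi_Y + pi_Z = 1.

Using the first 2 balance equations plus normalization, the linear system A*pi = b is:
  [-2/7, 1/7, 2/7] . pi = 0
  [1/7, -4/7, 4/7] . pi = 0
  [1, 1, 1] . pi = 1

Solving yields:
  pi_X = 12/29
  pi_Y = 10/29
  pi_Z = 7/29

Verification (pi * P):
  12/29*5/7 + 10/29*1/7 + 7/29*2/7 = 12/29 = pi_X  (ok)
  12/29*1/7 + 10/29*3/7 + 7/29*4/7 = 10/29 = pi_Y  (ok)
  12/29*1/7 + 10/29*3/7 + 7/29*1/7 = 7/29 = pi_Z  (ok)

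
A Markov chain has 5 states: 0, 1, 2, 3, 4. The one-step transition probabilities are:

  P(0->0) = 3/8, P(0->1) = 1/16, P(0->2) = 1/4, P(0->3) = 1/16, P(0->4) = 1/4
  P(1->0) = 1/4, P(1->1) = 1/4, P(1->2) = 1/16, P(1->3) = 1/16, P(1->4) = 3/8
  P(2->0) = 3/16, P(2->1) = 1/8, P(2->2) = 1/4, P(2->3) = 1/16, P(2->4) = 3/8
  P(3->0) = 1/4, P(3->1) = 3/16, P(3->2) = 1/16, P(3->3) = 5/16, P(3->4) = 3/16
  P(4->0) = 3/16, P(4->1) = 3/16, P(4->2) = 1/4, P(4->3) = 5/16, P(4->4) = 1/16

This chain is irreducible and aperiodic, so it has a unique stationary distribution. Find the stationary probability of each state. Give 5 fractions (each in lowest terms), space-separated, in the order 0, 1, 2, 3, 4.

The stationary distribution satisfies pi = pi * P, i.e.:
  pi_0 = 3/8*pi_0 + 1/4*pi_1 + 3/16*pi_2 + 1/4*pi_3 + 3/16*pi_4
  pi_1 = 1/16*pi_0 + 1/4*pi_1 + 1/8*pi_2 + 3/16*pi_3 + 3/16*pi_4
  pi_2 = 1/4*pi_0 + 1/16*pi_1 + 1/4*pi_2 + 1/16*pi_3 + 1/4*pi_4
  pi_3 = 1/16*pi_0 + 1/16*pi_1 + 1/16*pi_2 + 5/16*pi_3 + 5/16*pi_4
  pi_4 = 1/4*pi_0 + 3/8*pi_1 + 3/8*pi_2 + 3/16*pi_3 + 1/16*pi_4
with normalization: pi_0 + pi_1 + pi_2 + pi_3 + pi_4 = 1.

Using the first 4 balance equations plus normalization, the linear system A*pi = b is:
  [-5/8, 1/4, 3/16, 1/4, 3/16] . pi = 0
  [1/16, -3/4, 1/8, 3/16, 3/16] . pi = 0
  [1/4, 1/16, -3/4, 1/16, 1/4] . pi = 0
  [1/16, 1/16, 1/16, -11/16, 5/16] . pi = 0
  [1, 1, 1, 1, 1] . pi = 1

Solving yields:
  pi_0 = 515/2019
  pi_1 = 7427/48456
  pi_2 = 1027/5384
  pi_3 = 7885/48456
  pi_4 = 3847/16152

Verification (pi * P):
  515/2019*3/8 + 7427/48456*1/4 + 1027/5384*3/16 + 7885/48456*1/4 + 3847/16152*3/16 = 515/2019 = pi_0  (ok)
  515/2019*1/16 + 7427/48456*1/4 + 1027/5384*1/8 + 7885/48456*3/16 + 3847/16152*3/16 = 7427/48456 = pi_1  (ok)
  515/2019*1/4 + 7427/48456*1/16 + 1027/5384*1/4 + 7885/48456*1/16 + 3847/16152*1/4 = 1027/5384 = pi_2  (ok)
  515/2019*1/16 + 7427/48456*1/16 + 1027/5384*1/16 + 7885/48456*5/16 + 3847/16152*5/16 = 7885/48456 = pi_3  (ok)
  515/2019*1/4 + 7427/48456*3/8 + 1027/5384*3/8 + 7885/48456*3/16 + 3847/16152*1/16 = 3847/16152 = pi_4  (ok)

Answer: 515/2019 7427/48456 1027/5384 7885/48456 3847/16152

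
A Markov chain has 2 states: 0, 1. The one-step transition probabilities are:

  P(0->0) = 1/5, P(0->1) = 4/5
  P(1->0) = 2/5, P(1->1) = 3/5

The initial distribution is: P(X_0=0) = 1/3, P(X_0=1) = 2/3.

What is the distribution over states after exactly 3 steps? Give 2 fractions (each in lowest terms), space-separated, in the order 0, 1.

Answer: 1/3 2/3

Derivation:
Propagating the distribution step by step (d_{t+1} = d_t * P):
d_0 = (0=1/3, 1=2/3)
  d_1[0] = 1/3*1/5 + 2/3*2/5 = 1/3
  d_1[1] = 1/3*4/5 + 2/3*3/5 = 2/3
d_1 = (0=1/3, 1=2/3)
  d_2[0] = 1/3*1/5 + 2/3*2/5 = 1/3
  d_2[1] = 1/3*4/5 + 2/3*3/5 = 2/3
d_2 = (0=1/3, 1=2/3)
  d_3[0] = 1/3*1/5 + 2/3*2/5 = 1/3
  d_3[1] = 1/3*4/5 + 2/3*3/5 = 2/3
d_3 = (0=1/3, 1=2/3)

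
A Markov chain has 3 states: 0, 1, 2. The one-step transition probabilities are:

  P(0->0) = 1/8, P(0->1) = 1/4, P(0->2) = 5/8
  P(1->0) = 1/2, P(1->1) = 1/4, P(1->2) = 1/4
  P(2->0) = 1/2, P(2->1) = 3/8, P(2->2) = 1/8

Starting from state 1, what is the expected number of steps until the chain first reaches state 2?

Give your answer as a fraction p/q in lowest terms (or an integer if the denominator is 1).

Let h_i = expected steps to first reach 2 from state i.
Boundary: h_2 = 0.
First-step equations for the other states:
  h_0 = 1 + 1/8*h_0 + 1/4*h_1 + 5/8*h_2
  h_1 = 1 + 1/2*h_0 + 1/4*h_1 + 1/4*h_2

Substituting h_2 = 0 and rearranging gives the linear system (I - Q) h = 1:
  [7/8, -1/4] . (h_0, h_1) = 1
  [-1/2, 3/4] . (h_0, h_1) = 1

Solving yields:
  h_0 = 32/17
  h_1 = 44/17

Starting state is 1, so the expected hitting time is h_1 = 44/17.

Answer: 44/17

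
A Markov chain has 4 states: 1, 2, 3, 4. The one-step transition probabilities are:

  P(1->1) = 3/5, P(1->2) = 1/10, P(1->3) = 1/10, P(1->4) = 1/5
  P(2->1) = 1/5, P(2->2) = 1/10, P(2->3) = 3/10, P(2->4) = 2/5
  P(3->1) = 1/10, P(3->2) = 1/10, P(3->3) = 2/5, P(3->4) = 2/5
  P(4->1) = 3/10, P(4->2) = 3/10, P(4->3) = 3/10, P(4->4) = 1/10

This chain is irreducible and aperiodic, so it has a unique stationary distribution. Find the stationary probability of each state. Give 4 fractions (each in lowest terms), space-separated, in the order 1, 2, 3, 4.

Answer: 231/694 105/694 90/347 89/347

Derivation:
The stationary distribution satisfies pi = pi * P, i.e.:
  pi_1 = 3/5*pi_1 + 1/5*pi_2 + 1/10*pi_3 + 3/10*pi_4
  pi_2 = 1/10*pi_1 + 1/10*pi_2 + 1/10*pi_3 + 3/10*pi_4
  pi_3 = 1/10*pi_1 + 3/10*pi_2 + 2/5*pi_3 + 3/10*pi_4
  pi_4 = 1/5*pi_1 + 2/5*pi_2 + 2/5*pi_3 + 1/10*pi_4
with normalization: pi_1 + pi_2 + pi_3 + pi_4 = 1.

Using the first 3 balance equations plus normalization, the linear system A*pi = b is:
  [-2/5, 1/5, 1/10, 3/10] . pi = 0
  [1/10, -9/10, 1/10, 3/10] . pi = 0
  [1/10, 3/10, -3/5, 3/10] . pi = 0
  [1, 1, 1, 1] . pi = 1

Solving yields:
  pi_1 = 231/694
  pi_2 = 105/694
  pi_3 = 90/347
  pi_4 = 89/347

Verification (pi * P):
  231/694*3/5 + 105/694*1/5 + 90/347*1/10 + 89/347*3/10 = 231/694 = pi_1  (ok)
  231/694*1/10 + 105/694*1/10 + 90/347*1/10 + 89/347*3/10 = 105/694 = pi_2  (ok)
  231/694*1/10 + 105/694*3/10 + 90/347*2/5 + 89/347*3/10 = 90/347 = pi_3  (ok)
  231/694*1/5 + 105/694*2/5 + 90/347*2/5 + 89/347*1/10 = 89/347 = pi_4  (ok)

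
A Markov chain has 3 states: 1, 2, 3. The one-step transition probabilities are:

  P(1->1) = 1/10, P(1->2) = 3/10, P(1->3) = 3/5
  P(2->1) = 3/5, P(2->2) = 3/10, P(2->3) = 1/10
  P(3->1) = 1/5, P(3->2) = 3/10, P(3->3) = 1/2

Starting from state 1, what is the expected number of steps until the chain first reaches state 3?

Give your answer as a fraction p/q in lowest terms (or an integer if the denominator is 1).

Answer: 20/9

Derivation:
Let h_i = expected steps to first reach 3 from state i.
Boundary: h_3 = 0.
First-step equations for the other states:
  h_1 = 1 + 1/10*h_1 + 3/10*h_2 + 3/5*h_3
  h_2 = 1 + 3/5*h_1 + 3/10*h_2 + 1/10*h_3

Substituting h_3 = 0 and rearranging gives the linear system (I - Q) h = 1:
  [9/10, -3/10] . (h_1, h_2) = 1
  [-3/5, 7/10] . (h_1, h_2) = 1

Solving yields:
  h_1 = 20/9
  h_2 = 10/3

Starting state is 1, so the expected hitting time is h_1 = 20/9.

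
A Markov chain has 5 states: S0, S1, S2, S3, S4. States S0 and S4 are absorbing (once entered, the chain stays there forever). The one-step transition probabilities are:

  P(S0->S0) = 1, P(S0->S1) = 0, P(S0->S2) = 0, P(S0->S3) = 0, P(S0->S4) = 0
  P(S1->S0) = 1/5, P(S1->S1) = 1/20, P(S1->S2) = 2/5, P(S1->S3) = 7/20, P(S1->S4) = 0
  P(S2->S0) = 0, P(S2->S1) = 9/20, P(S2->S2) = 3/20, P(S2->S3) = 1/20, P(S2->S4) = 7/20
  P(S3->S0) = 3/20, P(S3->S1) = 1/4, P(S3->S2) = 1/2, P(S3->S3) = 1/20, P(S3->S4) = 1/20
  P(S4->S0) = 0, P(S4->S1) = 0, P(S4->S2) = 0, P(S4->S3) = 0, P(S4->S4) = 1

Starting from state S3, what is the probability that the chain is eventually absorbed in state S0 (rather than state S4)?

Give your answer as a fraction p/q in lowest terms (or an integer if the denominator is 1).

Let a_i = P(absorbed in S0 | start in state i).
Boundary conditions: a_S0 = 1, a_S4 = 0.
For each transient state i, a_i = sum_j P(i->j) * a_j:
  a_S1 = 1/5*a_S0 + 1/20*a_S1 + 2/5*a_S2 + 7/20*a_S3 + 0*a_S4
  a_S2 = 0*a_S0 + 9/20*a_S1 + 3/20*a_S2 + 1/20*a_S3 + 7/20*a_S4
  a_S3 = 3/20*a_S0 + 1/4*a_S1 + 1/2*a_S2 + 1/20*a_S3 + 1/20*a_S4

Substituting a_S0 = 1 and a_S4 = 0, rearrange to (I - Q) a = r where r[i] = P(i -> S0):
  [19/20, -2/5, -7/20] . (a_S1, a_S2, a_S3) = 1/5
  [-9/20, 17/20, -1/20] . (a_S1, a_S2, a_S3) = 0
  [-1/4, -1/2, 19/20] . (a_S1, a_S2, a_S3) = 3/20

Solving yields:
  a_S1 = 1633/3314
  a_S2 = 475/1657
  a_S3 = 1453/3314

Starting state is S3, so the absorption probability is a_S3 = 1453/3314.

Answer: 1453/3314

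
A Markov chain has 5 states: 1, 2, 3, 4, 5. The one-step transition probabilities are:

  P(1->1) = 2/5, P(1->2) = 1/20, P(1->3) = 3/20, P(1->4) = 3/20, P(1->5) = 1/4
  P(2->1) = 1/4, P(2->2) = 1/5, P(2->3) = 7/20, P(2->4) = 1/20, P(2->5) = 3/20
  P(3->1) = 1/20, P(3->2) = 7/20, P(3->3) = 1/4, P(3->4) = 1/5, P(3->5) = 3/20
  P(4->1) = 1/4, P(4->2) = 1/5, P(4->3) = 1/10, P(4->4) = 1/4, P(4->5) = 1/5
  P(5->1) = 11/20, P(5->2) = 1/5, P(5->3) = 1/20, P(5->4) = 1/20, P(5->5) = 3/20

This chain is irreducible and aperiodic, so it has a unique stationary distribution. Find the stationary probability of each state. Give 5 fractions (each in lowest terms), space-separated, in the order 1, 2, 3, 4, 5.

Answer: 6045/18959 3391/18959 3373/18959 2573/18959 3577/18959

Derivation:
The stationary distribution satisfies pi = pi * P, i.e.:
  pi_1 = 2/5*pi_1 + 1/4*pi_2 + 1/20*pi_3 + 1/4*pi_4 + 11/20*pi_5
  pi_2 = 1/20*pi_1 + 1/5*pi_2 + 7/20*pi_3 + 1/5*pi_4 + 1/5*pi_5
  pi_3 = 3/20*pi_1 + 7/20*pi_2 + 1/4*pi_3 + 1/10*pi_4 + 1/20*pi_5
  pi_4 = 3/20*pi_1 + 1/20*pi_2 + 1/5*pi_3 + 1/4*pi_4 + 1/20*pi_5
  pi_5 = 1/4*pi_1 + 3/20*pi_2 + 3/20*pi_3 + 1/5*pi_4 + 3/20*pi_5
with normalization: pi_1 + pi_2 + pi_3 + pi_4 + pi_5 = 1.

Using the first 4 balance equations plus normalization, the linear system A*pi = b is:
  [-3/5, 1/4, 1/20, 1/4, 11/20] . pi = 0
  [1/20, -4/5, 7/20, 1/5, 1/5] . pi = 0
  [3/20, 7/20, -3/4, 1/10, 1/20] . pi = 0
  [3/20, 1/20, 1/5, -3/4, 1/20] . pi = 0
  [1, 1, 1, 1, 1] . pi = 1

Solving yields:
  pi_1 = 6045/18959
  pi_2 = 3391/18959
  pi_3 = 3373/18959
  pi_4 = 2573/18959
  pi_5 = 3577/18959

Verification (pi * P):
  6045/18959*2/5 + 3391/18959*1/4 + 3373/18959*1/20 + 2573/18959*1/4 + 3577/18959*11/20 = 6045/18959 = pi_1  (ok)
  6045/18959*1/20 + 3391/18959*1/5 + 3373/18959*7/20 + 2573/18959*1/5 + 3577/18959*1/5 = 3391/18959 = pi_2  (ok)
  6045/18959*3/20 + 3391/18959*7/20 + 3373/18959*1/4 + 2573/18959*1/10 + 3577/18959*1/20 = 3373/18959 = pi_3  (ok)
  6045/18959*3/20 + 3391/18959*1/20 + 3373/18959*1/5 + 2573/18959*1/4 + 3577/18959*1/20 = 2573/18959 = pi_4  (ok)
  6045/18959*1/4 + 3391/18959*3/20 + 3373/18959*3/20 + 2573/18959*1/5 + 3577/18959*3/20 = 3577/18959 = pi_5  (ok)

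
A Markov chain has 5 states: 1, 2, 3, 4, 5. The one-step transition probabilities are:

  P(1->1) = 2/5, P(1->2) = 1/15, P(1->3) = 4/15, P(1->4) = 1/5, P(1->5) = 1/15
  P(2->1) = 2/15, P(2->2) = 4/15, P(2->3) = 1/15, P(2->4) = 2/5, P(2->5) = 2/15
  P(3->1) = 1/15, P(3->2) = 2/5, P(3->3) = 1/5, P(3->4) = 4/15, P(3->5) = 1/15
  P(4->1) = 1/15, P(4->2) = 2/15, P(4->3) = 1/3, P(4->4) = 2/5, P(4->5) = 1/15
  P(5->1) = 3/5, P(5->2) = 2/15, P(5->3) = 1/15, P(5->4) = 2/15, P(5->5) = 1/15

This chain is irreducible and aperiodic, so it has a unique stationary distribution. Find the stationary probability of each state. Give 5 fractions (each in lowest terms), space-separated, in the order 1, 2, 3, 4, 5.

Answer: 6693/36193 7457/36193 7812/36193 11321/36193 2910/36193

Derivation:
The stationary distribution satisfies pi = pi * P, i.e.:
  pi_1 = 2/5*pi_1 + 2/15*pi_2 + 1/15*pi_3 + 1/15*pi_4 + 3/5*pi_5
  pi_2 = 1/15*pi_1 + 4/15*pi_2 + 2/5*pi_3 + 2/15*pi_4 + 2/15*pi_5
  pi_3 = 4/15*pi_1 + 1/15*pi_2 + 1/5*pi_3 + 1/3*pi_4 + 1/15*pi_5
  pi_4 = 1/5*pi_1 + 2/5*pi_2 + 4/15*pi_3 + 2/5*pi_4 + 2/15*pi_5
  pi_5 = 1/15*pi_1 + 2/15*pi_2 + 1/15*pi_3 + 1/15*pi_4 + 1/15*pi_5
with normalization: pi_1 + pi_2 + pi_3 + pi_4 + pi_5 = 1.

Using the first 4 balance equations plus normalization, the linear system A*pi = b is:
  [-3/5, 2/15, 1/15, 1/15, 3/5] . pi = 0
  [1/15, -11/15, 2/5, 2/15, 2/15] . pi = 0
  [4/15, 1/15, -4/5, 1/3, 1/15] . pi = 0
  [1/5, 2/5, 4/15, -3/5, 2/15] . pi = 0
  [1, 1, 1, 1, 1] . pi = 1

Solving yields:
  pi_1 = 6693/36193
  pi_2 = 7457/36193
  pi_3 = 7812/36193
  pi_4 = 11321/36193
  pi_5 = 2910/36193

Verification (pi * P):
  6693/36193*2/5 + 7457/36193*2/15 + 7812/36193*1/15 + 11321/36193*1/15 + 2910/36193*3/5 = 6693/36193 = pi_1  (ok)
  6693/36193*1/15 + 7457/36193*4/15 + 7812/36193*2/5 + 11321/36193*2/15 + 2910/36193*2/15 = 7457/36193 = pi_2  (ok)
  6693/36193*4/15 + 7457/36193*1/15 + 7812/36193*1/5 + 11321/36193*1/3 + 2910/36193*1/15 = 7812/36193 = pi_3  (ok)
  6693/36193*1/5 + 7457/36193*2/5 + 7812/36193*4/15 + 11321/36193*2/5 + 2910/36193*2/15 = 11321/36193 = pi_4  (ok)
  6693/36193*1/15 + 7457/36193*2/15 + 7812/36193*1/15 + 11321/36193*1/15 + 2910/36193*1/15 = 2910/36193 = pi_5  (ok)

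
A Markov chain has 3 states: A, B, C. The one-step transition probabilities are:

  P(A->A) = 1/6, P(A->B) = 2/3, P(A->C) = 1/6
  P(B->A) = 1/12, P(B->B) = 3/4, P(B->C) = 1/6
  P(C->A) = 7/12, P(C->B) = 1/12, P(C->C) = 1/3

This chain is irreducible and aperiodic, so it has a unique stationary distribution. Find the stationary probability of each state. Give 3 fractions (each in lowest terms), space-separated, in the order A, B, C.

Answer: 1/5 3/5 1/5

Derivation:
The stationary distribution satisfies pi = pi * P, i.e.:
  pi_A = 1/6*pi_A + 1/12*pi_B + 7/12*pi_C
  pi_B = 2/3*pi_A + 3/4*pi_B + 1/12*pi_C
  pi_C = 1/6*pi_A + 1/6*pi_B + 1/3*pi_C
with normalization: pi_A + pi_B + pi_C = 1.

Using the first 2 balance equations plus normalization, the linear system A*pi = b is:
  [-5/6, 1/12, 7/12] . pi = 0
  [2/3, -1/4, 1/12] . pi = 0
  [1, 1, 1] . pi = 1

Solving yields:
  pi_A = 1/5
  pi_B = 3/5
  pi_C = 1/5

Verification (pi * P):
  1/5*1/6 + 3/5*1/12 + 1/5*7/12 = 1/5 = pi_A  (ok)
  1/5*2/3 + 3/5*3/4 + 1/5*1/12 = 3/5 = pi_B  (ok)
  1/5*1/6 + 3/5*1/6 + 1/5*1/3 = 1/5 = pi_C  (ok)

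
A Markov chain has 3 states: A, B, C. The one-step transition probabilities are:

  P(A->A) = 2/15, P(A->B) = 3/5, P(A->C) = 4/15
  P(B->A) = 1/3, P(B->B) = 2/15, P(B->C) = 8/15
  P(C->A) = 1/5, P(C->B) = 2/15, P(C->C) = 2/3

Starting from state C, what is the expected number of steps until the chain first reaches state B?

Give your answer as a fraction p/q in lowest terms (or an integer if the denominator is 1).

Answer: 240/53

Derivation:
Let h_i = expected steps to first reach B from state i.
Boundary: h_B = 0.
First-step equations for the other states:
  h_A = 1 + 2/15*h_A + 3/5*h_B + 4/15*h_C
  h_C = 1 + 1/5*h_A + 2/15*h_B + 2/3*h_C

Substituting h_B = 0 and rearranging gives the linear system (I - Q) h = 1:
  [13/15, -4/15] . (h_A, h_C) = 1
  [-1/5, 1/3] . (h_A, h_C) = 1

Solving yields:
  h_A = 135/53
  h_C = 240/53

Starting state is C, so the expected hitting time is h_C = 240/53.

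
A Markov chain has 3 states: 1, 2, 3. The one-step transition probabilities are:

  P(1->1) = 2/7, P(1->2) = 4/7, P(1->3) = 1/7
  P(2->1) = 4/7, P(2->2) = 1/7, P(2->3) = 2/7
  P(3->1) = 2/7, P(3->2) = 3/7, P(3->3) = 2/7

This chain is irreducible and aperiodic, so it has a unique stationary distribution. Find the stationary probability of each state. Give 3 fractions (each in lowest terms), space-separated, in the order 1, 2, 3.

The stationary distribution satisfies pi = pi * P, i.e.:
  pi_1 = 2/7*pi_1 + 4/7*pi_2 + 2/7*pi_3
  pi_2 = 4/7*pi_1 + 1/7*pi_2 + 3/7*pi_3
  pi_3 = 1/7*pi_1 + 2/7*pi_2 + 2/7*pi_3
with normalization: pi_1 + pi_2 + pi_3 = 1.

Using the first 2 balance equations plus normalization, the linear system A*pi = b is:
  [-5/7, 4/7, 2/7] . pi = 0
  [4/7, -6/7, 3/7] . pi = 0
  [1, 1, 1] . pi = 1

Solving yields:
  pi_1 = 24/61
  pi_2 = 23/61
  pi_3 = 14/61

Verification (pi * P):
  24/61*2/7 + 23/61*4/7 + 14/61*2/7 = 24/61 = pi_1  (ok)
  24/61*4/7 + 23/61*1/7 + 14/61*3/7 = 23/61 = pi_2  (ok)
  24/61*1/7 + 23/61*2/7 + 14/61*2/7 = 14/61 = pi_3  (ok)

Answer: 24/61 23/61 14/61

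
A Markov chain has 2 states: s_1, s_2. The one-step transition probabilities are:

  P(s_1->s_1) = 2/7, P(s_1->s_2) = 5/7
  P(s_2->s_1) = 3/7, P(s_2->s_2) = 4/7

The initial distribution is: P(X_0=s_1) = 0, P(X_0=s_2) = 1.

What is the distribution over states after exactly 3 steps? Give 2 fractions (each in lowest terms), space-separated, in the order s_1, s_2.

Propagating the distribution step by step (d_{t+1} = d_t * P):
d_0 = (s_1=0, s_2=1)
  d_1[s_1] = 0*2/7 + 1*3/7 = 3/7
  d_1[s_2] = 0*5/7 + 1*4/7 = 4/7
d_1 = (s_1=3/7, s_2=4/7)
  d_2[s_1] = 3/7*2/7 + 4/7*3/7 = 18/49
  d_2[s_2] = 3/7*5/7 + 4/7*4/7 = 31/49
d_2 = (s_1=18/49, s_2=31/49)
  d_3[s_1] = 18/49*2/7 + 31/49*3/7 = 129/343
  d_3[s_2] = 18/49*5/7 + 31/49*4/7 = 214/343
d_3 = (s_1=129/343, s_2=214/343)

Answer: 129/343 214/343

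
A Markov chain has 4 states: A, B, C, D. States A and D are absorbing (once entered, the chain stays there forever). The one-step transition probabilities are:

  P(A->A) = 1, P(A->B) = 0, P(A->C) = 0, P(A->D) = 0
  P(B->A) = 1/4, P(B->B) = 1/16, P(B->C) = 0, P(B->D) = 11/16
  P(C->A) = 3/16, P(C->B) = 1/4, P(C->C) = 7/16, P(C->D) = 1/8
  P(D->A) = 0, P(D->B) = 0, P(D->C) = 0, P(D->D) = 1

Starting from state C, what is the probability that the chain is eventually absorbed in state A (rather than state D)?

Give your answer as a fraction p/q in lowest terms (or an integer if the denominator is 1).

Let a_i = P(absorbed in A | start in state i).
Boundary conditions: a_A = 1, a_D = 0.
For each transient state i, a_i = sum_j P(i->j) * a_j:
  a_B = 1/4*a_A + 1/16*a_B + 0*a_C + 11/16*a_D
  a_C = 3/16*a_A + 1/4*a_B + 7/16*a_C + 1/8*a_D

Substituting a_A = 1 and a_D = 0, rearrange to (I - Q) a = r where r[i] = P(i -> A):
  [15/16, 0] . (a_B, a_C) = 1/4
  [-1/4, 9/16] . (a_B, a_C) = 3/16

Solving yields:
  a_B = 4/15
  a_C = 61/135

Starting state is C, so the absorption probability is a_C = 61/135.

Answer: 61/135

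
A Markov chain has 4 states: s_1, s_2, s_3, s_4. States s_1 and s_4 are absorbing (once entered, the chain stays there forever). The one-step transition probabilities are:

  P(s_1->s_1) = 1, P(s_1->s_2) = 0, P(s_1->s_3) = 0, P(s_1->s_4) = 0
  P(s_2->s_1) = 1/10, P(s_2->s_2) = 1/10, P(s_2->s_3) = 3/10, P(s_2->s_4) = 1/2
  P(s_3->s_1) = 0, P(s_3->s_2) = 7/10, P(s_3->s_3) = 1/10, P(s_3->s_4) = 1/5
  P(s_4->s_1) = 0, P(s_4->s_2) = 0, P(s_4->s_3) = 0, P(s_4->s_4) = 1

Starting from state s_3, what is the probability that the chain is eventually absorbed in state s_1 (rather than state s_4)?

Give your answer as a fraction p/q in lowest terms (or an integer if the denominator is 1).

Answer: 7/60

Derivation:
Let a_i = P(absorbed in s_1 | start in state i).
Boundary conditions: a_s_1 = 1, a_s_4 = 0.
For each transient state i, a_i = sum_j P(i->j) * a_j:
  a_s_2 = 1/10*a_s_1 + 1/10*a_s_2 + 3/10*a_s_3 + 1/2*a_s_4
  a_s_3 = 0*a_s_1 + 7/10*a_s_2 + 1/10*a_s_3 + 1/5*a_s_4

Substituting a_s_1 = 1 and a_s_4 = 0, rearrange to (I - Q) a = r where r[i] = P(i -> s_1):
  [9/10, -3/10] . (a_s_2, a_s_3) = 1/10
  [-7/10, 9/10] . (a_s_2, a_s_3) = 0

Solving yields:
  a_s_2 = 3/20
  a_s_3 = 7/60

Starting state is s_3, so the absorption probability is a_s_3 = 7/60.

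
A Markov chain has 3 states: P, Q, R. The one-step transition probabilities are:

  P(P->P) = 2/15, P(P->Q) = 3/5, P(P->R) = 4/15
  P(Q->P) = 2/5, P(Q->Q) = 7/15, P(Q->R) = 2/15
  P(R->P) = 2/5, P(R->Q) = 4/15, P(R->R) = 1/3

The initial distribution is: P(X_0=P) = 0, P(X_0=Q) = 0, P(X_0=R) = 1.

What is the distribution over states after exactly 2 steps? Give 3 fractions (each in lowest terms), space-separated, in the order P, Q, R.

Answer: 22/75 34/75 19/75

Derivation:
Propagating the distribution step by step (d_{t+1} = d_t * P):
d_0 = (P=0, Q=0, R=1)
  d_1[P] = 0*2/15 + 0*2/5 + 1*2/5 = 2/5
  d_1[Q] = 0*3/5 + 0*7/15 + 1*4/15 = 4/15
  d_1[R] = 0*4/15 + 0*2/15 + 1*1/3 = 1/3
d_1 = (P=2/5, Q=4/15, R=1/3)
  d_2[P] = 2/5*2/15 + 4/15*2/5 + 1/3*2/5 = 22/75
  d_2[Q] = 2/5*3/5 + 4/15*7/15 + 1/3*4/15 = 34/75
  d_2[R] = 2/5*4/15 + 4/15*2/15 + 1/3*1/3 = 19/75
d_2 = (P=22/75, Q=34/75, R=19/75)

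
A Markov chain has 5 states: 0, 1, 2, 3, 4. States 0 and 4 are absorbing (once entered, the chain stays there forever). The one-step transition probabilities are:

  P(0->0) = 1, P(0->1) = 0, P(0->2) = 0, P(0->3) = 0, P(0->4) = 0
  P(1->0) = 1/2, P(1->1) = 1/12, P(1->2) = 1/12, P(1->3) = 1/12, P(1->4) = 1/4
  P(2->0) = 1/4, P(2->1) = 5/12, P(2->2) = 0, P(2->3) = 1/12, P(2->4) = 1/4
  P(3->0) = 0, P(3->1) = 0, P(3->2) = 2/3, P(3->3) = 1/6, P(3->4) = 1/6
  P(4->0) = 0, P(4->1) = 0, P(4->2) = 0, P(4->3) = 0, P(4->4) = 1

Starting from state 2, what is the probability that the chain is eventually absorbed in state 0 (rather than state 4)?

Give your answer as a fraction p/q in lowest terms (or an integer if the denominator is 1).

Answer: 315/571

Derivation:
Let a_i = P(absorbed in 0 | start in state i).
Boundary conditions: a_0 = 1, a_4 = 0.
For each transient state i, a_i = sum_j P(i->j) * a_j:
  a_1 = 1/2*a_0 + 1/12*a_1 + 1/12*a_2 + 1/12*a_3 + 1/4*a_4
  a_2 = 1/4*a_0 + 5/12*a_1 + 0*a_2 + 1/12*a_3 + 1/4*a_4
  a_3 = 0*a_0 + 0*a_1 + 2/3*a_2 + 1/6*a_3 + 1/6*a_4

Substituting a_0 = 1 and a_4 = 0, rearrange to (I - Q) a = r where r[i] = P(i -> 0):
  [11/12, -1/12, -1/12] . (a_1, a_2, a_3) = 1/2
  [-5/12, 1, -1/12] . (a_1, a_2, a_3) = 1/4
  [0, -2/3, 5/6] . (a_1, a_2, a_3) = 0

Solving yields:
  a_1 = 363/571
  a_2 = 315/571
  a_3 = 252/571

Starting state is 2, so the absorption probability is a_2 = 315/571.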